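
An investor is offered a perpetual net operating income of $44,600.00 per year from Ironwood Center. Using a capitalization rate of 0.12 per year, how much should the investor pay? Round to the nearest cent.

$371666.67

Level perpetuity: PV = C / r = $44,600.00 / 0.12 = $371,666.67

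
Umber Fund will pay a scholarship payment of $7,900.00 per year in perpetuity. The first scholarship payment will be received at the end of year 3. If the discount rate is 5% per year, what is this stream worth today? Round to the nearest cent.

Value at end of year 2: C / r = $7,900.00 / 0.05 = $158,000.0000
Discount to today: PV = $158,000.0000 / (1 + 0.05)^2 = $158,000.0000 / 1.102500 = $143,310.66

$143310.66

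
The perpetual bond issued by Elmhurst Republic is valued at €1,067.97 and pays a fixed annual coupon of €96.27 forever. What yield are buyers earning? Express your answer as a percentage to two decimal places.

9.01%

P = C/r ⇒ r = C/P = €96.27/€1,067.97 = 0.090143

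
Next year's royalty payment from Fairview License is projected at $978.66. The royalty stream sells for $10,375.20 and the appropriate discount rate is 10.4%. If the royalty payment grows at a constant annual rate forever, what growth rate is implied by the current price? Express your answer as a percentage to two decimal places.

P = D₁/(r−g) ⇒ g = r − D₁/P = 0.104 − $978.66/$10,375.20 = 0.009673

0.97%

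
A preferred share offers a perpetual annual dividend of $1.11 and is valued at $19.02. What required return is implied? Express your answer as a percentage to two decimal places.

5.84%

P = C/r ⇒ r = C/P = $1.11/$19.02 = 0.058360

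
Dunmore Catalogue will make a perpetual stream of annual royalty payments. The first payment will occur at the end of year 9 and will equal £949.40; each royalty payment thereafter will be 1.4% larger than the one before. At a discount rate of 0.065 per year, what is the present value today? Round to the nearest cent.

£11248.18

Value at end of year 8: C₁ / (r − g) = £949.40 / (0.065 − 0.014) = £18,615.6863
Discount to today: PV = £18,615.6863 / (1 + 0.065)^8 = £18,615.6863 / 1.654996 = £11,248.18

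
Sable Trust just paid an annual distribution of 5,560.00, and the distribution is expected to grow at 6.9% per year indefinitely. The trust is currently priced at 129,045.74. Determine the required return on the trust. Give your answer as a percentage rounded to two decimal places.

D₁ = 5,560.00 × 1.069 = 5,943.6400
P = D₁/(r − g) ⇒ r = D₁/P + g = 5,943.6400/129,045.74 + 0.069 = 0.046058 + 0.069 = 0.115058

11.51%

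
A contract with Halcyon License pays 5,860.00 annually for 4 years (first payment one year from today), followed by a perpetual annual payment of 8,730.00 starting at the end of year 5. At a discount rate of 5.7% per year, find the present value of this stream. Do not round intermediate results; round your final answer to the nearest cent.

143144.34

PV of 4-year annuity: 5,860.00 × [1 − (1+0.057)^−4] / 0.057 = 20445.78996
Perpetuity value at year 4: 8,730.00 / 0.057 = 153157.89474
PV of perpetuity: 153157.89474 / (1+0.057)^4 = 122698.55236
Total PV = 20445.78996 + 122698.55236 = 143144.34232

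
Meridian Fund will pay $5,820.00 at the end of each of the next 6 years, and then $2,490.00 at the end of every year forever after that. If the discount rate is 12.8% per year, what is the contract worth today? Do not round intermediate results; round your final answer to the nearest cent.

$32839.44

PV of 6-year annuity: $5,820.00 × [1 − (1+0.128)^−6] / 0.128 = 23395.89974
Perpetuity value at year 6: $2,490.00 / 0.128 = 19453.12500
PV of perpetuity: 19453.12500 / (1+0.128)^6 = 9443.53903
Total PV = 23395.89974 + 9443.53903 = 32839.43877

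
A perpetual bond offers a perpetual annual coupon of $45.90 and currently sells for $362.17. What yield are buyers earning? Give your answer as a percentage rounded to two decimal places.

P = C/r ⇒ r = C/P = $45.90/$362.17 = 0.126736

12.67%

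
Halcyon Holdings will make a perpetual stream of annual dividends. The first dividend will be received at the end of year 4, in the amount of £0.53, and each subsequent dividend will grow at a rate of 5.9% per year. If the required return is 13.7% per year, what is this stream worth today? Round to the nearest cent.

£4.62

Value at end of year 3: C₁ / (r − g) = £0.53 / (0.137 − 0.059) = £6.7949
Discount to today: PV = £6.7949 / (1 + 0.137)^3 = £6.7949 / 1.469878 = £4.62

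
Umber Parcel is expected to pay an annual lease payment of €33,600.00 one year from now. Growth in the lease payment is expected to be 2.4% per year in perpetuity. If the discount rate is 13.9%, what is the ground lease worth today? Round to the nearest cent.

Growing perpetuity: P = D₁ / (r − g) = €33,600.0000 / (0.139 − 0.024) = €292,173.91

€292173.91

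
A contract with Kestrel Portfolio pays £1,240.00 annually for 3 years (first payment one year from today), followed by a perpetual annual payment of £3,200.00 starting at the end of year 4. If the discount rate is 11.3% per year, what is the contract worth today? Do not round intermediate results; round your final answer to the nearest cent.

£23553.78

PV of 3-year annuity: £1,240.00 × [1 − (1+0.113)^−3] / 0.113 = 3014.46518
Perpetuity value at year 3: £3,200.00 / 0.113 = 28318.58407
PV of perpetuity: 28318.58407 / (1+0.113)^3 = 20539.31908
Total PV = 3014.46518 + 20539.31908 = 23553.78427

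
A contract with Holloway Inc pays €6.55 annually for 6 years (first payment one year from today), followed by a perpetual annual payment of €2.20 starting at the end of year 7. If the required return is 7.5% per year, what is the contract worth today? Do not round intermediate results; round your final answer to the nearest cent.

€49.75

PV of 6-year annuity: €6.55 × [1 − (1+0.075)^−6] / 0.075 = 30.74469
Perpetuity value at year 6: €2.20 / 0.075 = 29.33333
PV of perpetuity: 29.33333 / (1+0.075)^6 = 19.00687
Total PV = 30.74469 + 19.00687 = 49.75157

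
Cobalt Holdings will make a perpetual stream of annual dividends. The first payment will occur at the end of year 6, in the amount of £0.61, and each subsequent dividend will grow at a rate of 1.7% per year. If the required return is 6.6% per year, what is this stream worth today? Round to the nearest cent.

Value at end of year 5: C₁ / (r − g) = £0.61 / (0.066 − 0.017) = £12.4490
Discount to today: PV = £12.4490 / (1 + 0.066)^5 = £12.4490 / 1.376531 = £9.04

£9.04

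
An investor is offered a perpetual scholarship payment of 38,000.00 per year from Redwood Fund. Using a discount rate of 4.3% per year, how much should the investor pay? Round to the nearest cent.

Level perpetuity: PV = C / r = 38,000.00 / 0.043 = 883,720.93

883720.93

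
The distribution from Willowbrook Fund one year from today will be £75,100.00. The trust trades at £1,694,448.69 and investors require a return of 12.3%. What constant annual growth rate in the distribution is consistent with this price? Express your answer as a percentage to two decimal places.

7.87%

P = D₁/(r−g) ⇒ g = r − D₁/P = 0.123 − £75,100.00/£1,694,448.69 = 0.078679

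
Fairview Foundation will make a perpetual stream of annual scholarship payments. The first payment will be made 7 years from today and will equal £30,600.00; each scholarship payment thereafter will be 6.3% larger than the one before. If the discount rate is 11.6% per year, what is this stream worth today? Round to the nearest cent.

Value at end of year 6: C₁ / (r − g) = £30,600.00 / (0.116 − 0.063) = £577,358.4906
Discount to today: PV = £577,358.4906 / (1 + 0.116)^6 = £577,358.4906 / 1.931902 = £298,854.91

£298854.91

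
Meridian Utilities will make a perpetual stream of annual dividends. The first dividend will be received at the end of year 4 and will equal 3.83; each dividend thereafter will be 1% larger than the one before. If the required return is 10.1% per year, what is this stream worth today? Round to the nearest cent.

31.54

Value at end of year 3: C₁ / (r − g) = 3.83 / (0.101 − 0.01) = 42.0879
Discount to today: PV = 42.0879 / (1 + 0.101)^3 = 42.0879 / 1.334633 = 31.54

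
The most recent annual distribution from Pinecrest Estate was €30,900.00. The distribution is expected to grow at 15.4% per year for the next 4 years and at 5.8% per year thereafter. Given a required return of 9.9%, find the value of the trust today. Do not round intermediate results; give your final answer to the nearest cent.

€1109234.62

D_1 = 35658.60000
D_2 = 41150.02440
D_3 = 47487.12816
D_4 = 54800.14589
Terminal value at year 4: TV = D_4×(1+g_2)/(r−g_2) = 57978.55436/0.041 = 1414111.08185
P_0 = D_1/(1+r)^1 + D_2/(1+r)^2 + D_3/(1+r)^3 + D_4/(1+r)^4 + TV/(1+r)^4
    = 32446.40582 + 34070.20229 + 35775.26246 + 37565.65321 + 969377.10000 = 1109234.62380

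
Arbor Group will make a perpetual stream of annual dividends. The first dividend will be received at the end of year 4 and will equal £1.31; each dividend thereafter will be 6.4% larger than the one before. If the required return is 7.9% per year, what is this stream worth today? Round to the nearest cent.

Value at end of year 3: C₁ / (r − g) = £1.31 / (0.079 − 0.064) = £87.3333
Discount to today: PV = £87.3333 / (1 + 0.079)^3 = £87.3333 / 1.256216 = £69.52

£69.52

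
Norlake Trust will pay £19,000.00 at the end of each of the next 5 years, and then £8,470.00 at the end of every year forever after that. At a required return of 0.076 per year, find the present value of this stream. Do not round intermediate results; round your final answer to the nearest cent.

£153937.60

PV of 5-year annuity: £19,000.00 × [1 − (1+0.076)^−5] / 0.076 = 76668.03838
Perpetuity value at year 5: £8,470.00 / 0.076 = 111447.36842
PV of perpetuity: 111447.36842 / (1+0.076)^5 = 77269.56394
Total PV = 76668.03838 + 77269.56394 = 153937.60232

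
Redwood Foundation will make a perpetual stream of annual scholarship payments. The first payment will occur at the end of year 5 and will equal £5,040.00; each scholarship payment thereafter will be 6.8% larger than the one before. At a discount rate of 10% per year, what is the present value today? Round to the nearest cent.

Value at end of year 4: C₁ / (r − g) = £5,040.00 / (0.1 − 0.068) = £157,500.0000
Discount to today: PV = £157,500.0000 / (1 + 0.1)^4 = £157,500.0000 / 1.464100 = £107,574.62

£107574.62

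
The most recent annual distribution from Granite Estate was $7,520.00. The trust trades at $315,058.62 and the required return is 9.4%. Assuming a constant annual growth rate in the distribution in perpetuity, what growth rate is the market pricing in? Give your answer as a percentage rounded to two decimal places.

6.85%

P = D₀(1+g)/(r−g) ⇒ P(r−g) = D₀(1+g) ⇒ g(P+D₀) = P·r − D₀
g = (P·r − D₀)/(P + D₀) = ($315,058.62×0.094 − $7,520.00) / ($315,058.62 + $7,520.00) = 0.068497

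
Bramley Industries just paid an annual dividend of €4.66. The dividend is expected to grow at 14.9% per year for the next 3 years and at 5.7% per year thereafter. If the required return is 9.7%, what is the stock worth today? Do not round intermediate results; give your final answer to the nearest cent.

D_1 = 5.35434
D_2 = 6.15214
D_3 = 7.06881
Terminal value at year 3: TV = D_3×(1+g_2)/(r−g_2) = 7.47173/0.04 = 186.79317
P_0 = D_1/(1+r)^1 + D_2/(1+r)^2 + D_3/(1+r)^3 + TV/(1+r)^3
    = 4.88089 + 5.11226 + 5.35459 + 141.49501 = 156.84275

€156.84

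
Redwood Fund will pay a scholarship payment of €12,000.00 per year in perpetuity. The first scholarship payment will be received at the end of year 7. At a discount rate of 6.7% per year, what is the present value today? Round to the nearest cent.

Value at end of year 6: C / r = €12,000.00 / 0.067 = €179,104.4776
Discount to today: PV = €179,104.4776 / (1 + 0.067)^6 = €179,104.4776 / 1.475661 = €121,372.40

€121372.40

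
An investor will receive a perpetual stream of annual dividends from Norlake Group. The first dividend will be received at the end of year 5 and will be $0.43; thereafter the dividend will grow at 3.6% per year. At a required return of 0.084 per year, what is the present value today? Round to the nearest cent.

$6.49

Value at end of year 4: C₁ / (r − g) = $0.43 / (0.084 − 0.036) = $8.9583
Discount to today: PV = $8.9583 / (1 + 0.084)^4 = $8.9583 / 1.380757 = $6.49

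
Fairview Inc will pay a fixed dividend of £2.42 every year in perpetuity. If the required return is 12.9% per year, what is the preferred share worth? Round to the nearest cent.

Level perpetuity: PV = C / r = £2.42 / 0.129 = £18.76

£18.76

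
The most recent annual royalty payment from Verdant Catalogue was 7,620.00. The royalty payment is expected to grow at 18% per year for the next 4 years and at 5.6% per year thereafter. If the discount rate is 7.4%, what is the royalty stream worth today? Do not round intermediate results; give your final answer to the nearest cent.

690194.59

D_1 = 8991.60000
D_2 = 10610.08800
D_3 = 12519.90384
D_4 = 14773.48653
Terminal value at year 4: TV = D_4×(1+g_2)/(r−g_2) = 15600.80178/0.018 = 866711.20983
P_0 = D_1/(1+r)^1 + D_2/(1+r)^2 + D_3/(1+r)^3 + D_4/(1+r)^4 + TV/(1+r)^4
    = 8372.06704 + 9198.36043 + 10106.20606 + 11103.65284 + 651414.30020 = 690194.58659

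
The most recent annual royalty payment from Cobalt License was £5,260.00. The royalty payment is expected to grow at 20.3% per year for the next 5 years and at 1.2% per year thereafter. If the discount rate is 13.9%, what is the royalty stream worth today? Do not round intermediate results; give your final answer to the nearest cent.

£86169.73

D_1 = 6327.78000
D_2 = 7612.31934
D_3 = 9157.62017
D_4 = 11016.61706
D_5 = 13252.99032
Terminal value at year 5: TV = D_5×(1+g_2)/(r−g_2) = 13412.02621/0.127 = 105606.50556
P_0 = D_1/(1+r)^1 + D_2/(1+r)^2 + D_3/(1+r)^3 + D_4/(1+r)^4 + D_5/(1+r)^5 + TV/(1+r)^5
    = 5555.55751 + 5867.72228 + 6197.42749 + 6545.65871 + 6913.45691 + 55089.90862 = 86169.73152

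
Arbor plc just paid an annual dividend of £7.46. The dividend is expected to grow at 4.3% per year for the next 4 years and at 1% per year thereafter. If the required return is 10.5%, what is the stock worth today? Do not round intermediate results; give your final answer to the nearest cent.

D_1 = 7.78078
D_2 = 8.11535
D_3 = 8.46431
D_4 = 8.82828
Terminal value at year 4: TV = D_4×(1+g_2)/(r−g_2) = 8.91656/0.095 = 93.85855
P_0 = D_1/(1+r)^1 + D_2/(1+r)^2 + D_3/(1+r)^3 + D_4/(1+r)^4 + TV/(1+r)^4
    = 7.04143 + 6.64635 + 6.27343 + 5.92143 + 62.95420 = 88.83684

£88.84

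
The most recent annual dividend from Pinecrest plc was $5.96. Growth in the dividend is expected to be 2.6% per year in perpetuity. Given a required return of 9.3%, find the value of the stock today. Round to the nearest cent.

$91.27

D₁ = D₀ × (1 + g) = $5.96 × 1.026 = $6.1150
Growing perpetuity: P = D₁ / (r − g) = $6.1150 / (0.093 − 0.026) = $91.27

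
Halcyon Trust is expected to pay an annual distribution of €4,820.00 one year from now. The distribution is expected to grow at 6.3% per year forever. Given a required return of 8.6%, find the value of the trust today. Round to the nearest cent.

Growing perpetuity: P = D₁ / (r − g) = €4,820.0000 / (0.086 − 0.063) = €209,565.22

€209565.22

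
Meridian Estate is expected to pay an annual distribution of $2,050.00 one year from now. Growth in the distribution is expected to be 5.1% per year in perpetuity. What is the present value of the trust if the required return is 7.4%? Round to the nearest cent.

$89130.43

Growing perpetuity: P = D₁ / (r − g) = $2,050.0000 / (0.074 − 0.051) = $89,130.43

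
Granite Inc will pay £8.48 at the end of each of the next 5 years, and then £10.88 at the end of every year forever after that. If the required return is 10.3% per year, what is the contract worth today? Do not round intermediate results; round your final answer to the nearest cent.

£96.60

PV of 5-year annuity: £8.48 × [1 − (1+0.103)^−5] / 0.103 = 31.90101
Perpetuity value at year 5: £10.88 / 0.103 = 105.63107
PV of perpetuity: 105.63107 / (1+0.103)^5 = 64.70146
Total PV = 31.90101 + 64.70146 = 96.60248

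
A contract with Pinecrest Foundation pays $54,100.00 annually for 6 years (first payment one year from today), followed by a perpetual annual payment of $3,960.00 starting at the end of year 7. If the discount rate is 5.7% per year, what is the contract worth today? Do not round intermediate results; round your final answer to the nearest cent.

PV of 6-year annuity: $54,100.00 × [1 − (1+0.057)^−6] / 0.057 = 268553.30157
Perpetuity value at year 6: $3,960.00 / 0.057 = 69473.68421
PV of perpetuity: 69473.68421 / (1+0.057)^6 = 49816.17822
Total PV = 268553.30157 + 49816.17822 = 318369.47978

$318369.48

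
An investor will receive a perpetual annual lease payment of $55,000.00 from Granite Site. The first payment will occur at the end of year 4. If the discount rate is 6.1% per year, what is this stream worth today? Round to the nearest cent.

Value at end of year 3: C / r = $55,000.00 / 0.061 = $901,639.3443
Discount to today: PV = $901,639.3443 / (1 + 0.061)^3 = $901,639.3443 / 1.194390 = $754,895.27

$754895.27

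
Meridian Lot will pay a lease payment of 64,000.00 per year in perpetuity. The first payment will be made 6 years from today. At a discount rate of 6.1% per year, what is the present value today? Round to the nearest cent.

780320.86

Value at end of year 5: C / r = 64,000.00 / 0.061 = 1,049,180.3279
Discount to today: PV = 1,049,180.3279 / (1 + 0.061)^5 = 1,049,180.3279 / 1.344550 = 780,320.86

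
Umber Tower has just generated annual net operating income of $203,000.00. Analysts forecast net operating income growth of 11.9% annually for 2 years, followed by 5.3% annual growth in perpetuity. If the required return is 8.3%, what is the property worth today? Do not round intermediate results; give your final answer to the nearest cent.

D_1 = 227157.00000
D_2 = 254188.68300
Terminal value at year 2: TV = D_2×(1+g_2)/(r−g_2) = 267660.68320/0.03 = 8922022.77330
P_0 = D_1/(1+r)^1 + D_2/(1+r)^2 + TV/(1+r)^2
    = 209747.92244 + 216720.15255 + 7606877.35438 = 8033345.42936

$8033345.43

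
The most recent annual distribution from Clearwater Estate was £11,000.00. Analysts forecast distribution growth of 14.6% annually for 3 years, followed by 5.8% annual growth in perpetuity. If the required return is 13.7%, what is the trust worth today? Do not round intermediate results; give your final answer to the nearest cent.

£184367.69

D_1 = 12606.00000
D_2 = 14446.47600
D_3 = 16555.66150
Terminal value at year 3: TV = D_3×(1+g_2)/(r−g_2) = 17515.88986/0.079 = 221720.12485
P_0 = D_1/(1+r)^1 + D_2/(1+r)^2 + D_3/(1+r)^3 + TV/(1+r)^3
    = 11087.07124 + 11174.83170 + 11263.28683 + 150842.49958 = 184367.68935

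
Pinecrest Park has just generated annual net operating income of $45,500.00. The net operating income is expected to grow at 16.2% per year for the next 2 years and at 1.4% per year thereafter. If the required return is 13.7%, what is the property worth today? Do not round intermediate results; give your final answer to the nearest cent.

$485797.28

D_1 = 52871.00000
D_2 = 61436.10200
Terminal value at year 2: TV = D_2×(1+g_2)/(r−g_2) = 62296.20743/0.123 = 506473.23112
P_0 = D_1/(1+r)^1 + D_2/(1+r)^2 + TV/(1+r)^2
    = 46500.43975 + 47522.87686 + 391773.96048 = 485797.27710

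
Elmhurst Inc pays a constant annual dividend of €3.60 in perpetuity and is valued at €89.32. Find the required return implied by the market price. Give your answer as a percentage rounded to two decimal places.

4.03%

P = C/r ⇒ r = C/P = €3.60/€89.32 = 0.040305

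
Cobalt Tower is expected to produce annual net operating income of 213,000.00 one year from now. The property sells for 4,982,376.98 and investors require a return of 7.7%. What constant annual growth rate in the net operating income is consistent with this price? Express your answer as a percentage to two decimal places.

3.42%

P = D₁/(r−g) ⇒ g = r − D₁/P = 0.077 − 213,000.00/4,982,376.98 = 0.034249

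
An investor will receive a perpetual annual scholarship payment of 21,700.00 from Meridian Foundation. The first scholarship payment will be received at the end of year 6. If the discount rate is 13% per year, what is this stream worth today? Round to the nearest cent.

90599.16

Value at end of year 5: C / r = 21,700.00 / 0.13 = 166,923.0769
Discount to today: PV = 166,923.0769 / (1 + 0.13)^5 = 166,923.0769 / 1.842435 = 90,599.16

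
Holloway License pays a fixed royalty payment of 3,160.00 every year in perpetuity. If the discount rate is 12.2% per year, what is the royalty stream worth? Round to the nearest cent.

25901.64

Level perpetuity: PV = C / r = 3,160.00 / 0.122 = 25,901.64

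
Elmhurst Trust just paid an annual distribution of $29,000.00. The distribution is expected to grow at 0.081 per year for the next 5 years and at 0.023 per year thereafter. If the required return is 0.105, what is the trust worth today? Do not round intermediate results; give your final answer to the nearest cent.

D_1 = 31349.00000
D_2 = 33888.26900
D_3 = 36633.21879
D_4 = 39600.50951
D_5 = 42808.15078
Terminal value at year 5: TV = D_5×(1+g_2)/(r−g_2) = 43792.73825/0.082 = 534057.78353
P_0 = D_1/(1+r)^1 + D_2/(1+r)^2 + D_3/(1+r)^3 + D_4/(1+r)^4 + D_5/(1+r)^5 + TV/(1+r)^5
    = 28370.13575 + 27753.95180 + 27151.15104 + 26561.44278 + 25984.54267 + 324173.01400 = 459994.23804

$459994.24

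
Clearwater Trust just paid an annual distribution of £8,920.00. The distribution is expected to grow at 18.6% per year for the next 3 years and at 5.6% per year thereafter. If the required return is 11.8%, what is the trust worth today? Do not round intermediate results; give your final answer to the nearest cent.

D_1 = 10579.12000
D_2 = 12546.83632
D_3 = 14880.54788
Terminal value at year 3: TV = D_3×(1+g_2)/(r−g_2) = 15713.85856/0.062 = 253449.33156
P_0 = D_1/(1+r)^1 + D_2/(1+r)^2 + D_3/(1+r)^3 + TV/(1+r)^3
    = 9462.54025 + 10038.07937 + 10648.62445 + 181370.11965 = 211519.36372

£211519.36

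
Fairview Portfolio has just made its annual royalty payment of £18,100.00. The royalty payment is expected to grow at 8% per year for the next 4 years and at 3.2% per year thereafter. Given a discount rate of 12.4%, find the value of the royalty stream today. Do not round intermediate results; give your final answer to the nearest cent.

D_1 = 19548.00000
D_2 = 21111.84000
D_3 = 22800.78720
D_4 = 24624.85018
Terminal value at year 4: TV = D_4×(1+g_2)/(r−g_2) = 25412.84538/0.092 = 276226.58024
P_0 = D_1/(1+r)^1 + D_2/(1+r)^2 + D_3/(1+r)^3 + D_4/(1+r)^4 + TV/(1+r)^4
    = 17391.45907 + 16710.65463 + 16056.50089 + 15427.95459 + 173061.40365 = 238647.97283

£238647.97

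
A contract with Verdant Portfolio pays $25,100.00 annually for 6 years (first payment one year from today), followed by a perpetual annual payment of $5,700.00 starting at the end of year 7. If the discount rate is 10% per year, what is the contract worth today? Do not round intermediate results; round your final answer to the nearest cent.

PV of 6-year annuity: $25,100.00 × [1 − (1+0.1)^−6] / 0.1 = 109317.04356
Perpetuity value at year 6: $5,700.00 / 0.1 = 57000.00000
PV of perpetuity: 57000.00000 / (1+0.1)^6 = 32175.01401
Total PV = 109317.04356 + 32175.01401 = 141492.05757

$141492.06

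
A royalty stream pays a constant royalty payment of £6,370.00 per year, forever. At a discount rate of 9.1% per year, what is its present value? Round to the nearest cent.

Level perpetuity: PV = C / r = £6,370.00 / 0.091 = £70,000.00

£70000.00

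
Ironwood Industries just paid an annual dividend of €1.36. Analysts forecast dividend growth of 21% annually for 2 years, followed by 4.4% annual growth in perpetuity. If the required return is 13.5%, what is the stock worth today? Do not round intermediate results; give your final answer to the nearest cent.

€20.73

D_1 = 1.64560
D_2 = 1.99118
Terminal value at year 2: TV = D_2×(1+g_2)/(r−g_2) = 2.07879/0.091 = 22.84382
P_0 = D_1/(1+r)^1 + D_2/(1+r)^2 + TV/(1+r)^2
    = 1.44987 + 1.54567 + 17.73279 = 20.72833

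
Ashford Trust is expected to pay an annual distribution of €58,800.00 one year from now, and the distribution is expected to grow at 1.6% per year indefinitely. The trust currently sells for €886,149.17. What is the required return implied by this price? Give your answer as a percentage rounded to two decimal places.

P = D₁/(r − g) ⇒ r = D₁/P + g = €58,800.0000/€886,149.17 + 0.016 = 0.066355 + 0.016 = 0.082355

8.24%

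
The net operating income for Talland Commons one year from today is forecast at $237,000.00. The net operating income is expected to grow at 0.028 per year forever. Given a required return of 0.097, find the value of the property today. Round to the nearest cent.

Growing perpetuity: P = D₁ / (r − g) = $237,000.0000 / (0.097 − 0.028) = $3,434,782.61

$3434782.61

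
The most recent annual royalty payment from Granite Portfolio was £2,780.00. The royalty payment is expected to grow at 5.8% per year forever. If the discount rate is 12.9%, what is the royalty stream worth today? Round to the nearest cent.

£41425.92

D₁ = D₀ × (1 + g) = £2,780.00 × 1.058 = £2,941.2400
Growing perpetuity: P = D₁ / (r − g) = £2,941.2400 / (0.129 − 0.058) = £41,425.92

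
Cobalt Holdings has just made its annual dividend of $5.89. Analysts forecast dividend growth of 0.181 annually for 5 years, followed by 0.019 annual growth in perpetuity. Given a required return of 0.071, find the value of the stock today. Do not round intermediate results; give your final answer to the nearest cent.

D_1 = 6.95609
D_2 = 8.21514
D_3 = 9.70208
D_4 = 11.45816
D_5 = 13.53209
Terminal value at year 5: TV = D_5×(1+g_2)/(r−g_2) = 13.78920/0.052 = 265.17686
P_0 = D_1/(1+r)^1 + D_2/(1+r)^2 + D_3/(1+r)^3 + D_4/(1+r)^4 + D_5/(1+r)^5 + TV/(1+r)^5
    = 6.49495 + 7.16203 + 7.89763 + 8.70877 + 9.60323 + 188.18642 = 228.05303

$228.05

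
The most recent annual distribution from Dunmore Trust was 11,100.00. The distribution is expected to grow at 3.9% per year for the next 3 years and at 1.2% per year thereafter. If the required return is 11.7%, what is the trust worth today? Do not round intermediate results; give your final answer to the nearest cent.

114961.69

D_1 = 11532.90000
D_2 = 11982.68310
D_3 = 12450.00774
Terminal value at year 3: TV = D_3×(1+g_2)/(r−g_2) = 12599.40783/0.105 = 119994.36032
P_0 = D_1/(1+r)^1 + D_2/(1+r)^2 + D_3/(1+r)^3 + TV/(1+r)^3
    = 10324.88809 + 9603.90217 + 8933.26263 + 86099.63603 = 114961.68893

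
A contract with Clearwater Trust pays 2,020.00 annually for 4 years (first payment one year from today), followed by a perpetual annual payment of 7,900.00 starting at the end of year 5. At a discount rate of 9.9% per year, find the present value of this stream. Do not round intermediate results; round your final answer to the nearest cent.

PV of 4-year annuity: 2,020.00 × [1 − (1+0.099)^−4] / 0.099 = 6417.01366
Perpetuity value at year 4: 7,900.00 / 0.099 = 79797.97980
PV of perpetuity: 79797.97980 / (1+0.099)^4 = 54701.73824
Total PV = 6417.01366 + 54701.73824 = 61118.75190

61118.75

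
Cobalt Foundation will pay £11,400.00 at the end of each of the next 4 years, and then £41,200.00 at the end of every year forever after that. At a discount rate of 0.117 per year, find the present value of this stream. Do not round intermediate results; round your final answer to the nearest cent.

PV of 4-year annuity: £11,400.00 × [1 − (1+0.117)^−4] / 0.117 = 34845.70351
Perpetuity value at year 4: £41,200.00 / 0.117 = 352136.75214
PV of perpetuity: 352136.75214 / (1+0.117)^4 = 226203.15698
Total PV = 34845.70351 + 226203.15698 = 261048.86050

£261048.86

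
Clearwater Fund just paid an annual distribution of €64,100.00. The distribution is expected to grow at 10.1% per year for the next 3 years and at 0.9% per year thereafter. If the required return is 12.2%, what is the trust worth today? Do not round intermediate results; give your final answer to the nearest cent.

€726012.74

D_1 = 70574.10000
D_2 = 77702.08410
D_3 = 85549.99459
Terminal value at year 3: TV = D_3×(1+g_2)/(r−g_2) = 86319.94455/0.113 = 763893.31456
P_0 = D_1/(1+r)^1 + D_2/(1+r)^2 + D_3/(1+r)^3 + TV/(1+r)^3
    = 62900.26738 + 61722.98965 + 60567.74653 + 540821.73668 = 726012.74023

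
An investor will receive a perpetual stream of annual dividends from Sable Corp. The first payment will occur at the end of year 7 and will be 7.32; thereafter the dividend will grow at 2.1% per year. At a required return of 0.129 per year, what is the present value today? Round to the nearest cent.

Value at end of year 6: C₁ / (r − g) = 7.32 / (0.129 − 0.021) = 67.7778
Discount to today: PV = 67.7778 / (1 + 0.129)^6 = 67.7778 / 2.070922 = 32.73

32.73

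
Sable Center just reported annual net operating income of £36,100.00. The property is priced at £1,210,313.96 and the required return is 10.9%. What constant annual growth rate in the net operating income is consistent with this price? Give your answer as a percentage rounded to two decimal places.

P = D₀(1+g)/(r−g) ⇒ P(r−g) = D₀(1+g) ⇒ g(P+D₀) = P·r − D₀
g = (P·r − D₀)/(P + D₀) = (£1,210,313.96×0.109 − £36,100.00) / (£1,210,313.96 + £36,100.00) = 0.076880

7.69%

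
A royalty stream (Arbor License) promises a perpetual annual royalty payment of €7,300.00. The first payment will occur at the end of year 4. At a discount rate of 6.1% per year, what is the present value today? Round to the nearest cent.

€100195.19

Value at end of year 3: C / r = €7,300.00 / 0.061 = €119,672.1311
Discount to today: PV = €119,672.1311 / (1 + 0.061)^3 = €119,672.1311 / 1.194390 = €100,195.19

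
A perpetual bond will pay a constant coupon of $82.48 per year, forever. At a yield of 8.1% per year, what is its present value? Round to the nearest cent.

$1018.27

Level perpetuity: PV = C / r = $82.48 / 0.081 = $1,018.27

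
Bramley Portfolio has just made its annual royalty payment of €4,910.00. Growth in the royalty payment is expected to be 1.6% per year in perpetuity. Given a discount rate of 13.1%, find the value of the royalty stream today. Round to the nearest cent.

€43378.78

D₁ = D₀ × (1 + g) = €4,910.00 × 1.016 = €4,988.5600
Growing perpetuity: P = D₁ / (r − g) = €4,988.5600 / (0.131 − 0.016) = €43,378.78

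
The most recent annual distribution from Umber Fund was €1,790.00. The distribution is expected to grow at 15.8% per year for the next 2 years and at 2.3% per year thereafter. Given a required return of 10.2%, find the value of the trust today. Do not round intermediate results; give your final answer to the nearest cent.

D_1 = 2072.82000
D_2 = 2400.32556
Terminal value at year 2: TV = D_2×(1+g_2)/(r−g_2) = 2455.53305/0.079 = 31082.69681
P_0 = D_1/(1+r)^1 + D_2/(1+r)^2 + TV/(1+r)^2
    = 1880.96189 + 1976.54616 + 25595.02176 = 29452.52981

€29452.53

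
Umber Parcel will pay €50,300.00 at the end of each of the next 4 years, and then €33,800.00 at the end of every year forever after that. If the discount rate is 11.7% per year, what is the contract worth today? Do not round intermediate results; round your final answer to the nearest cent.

PV of 4-year annuity: €50,300.00 × [1 − (1+0.117)^−4] / 0.117 = 153749.02515
Perpetuity value at year 4: €33,800.00 / 0.117 = 288888.88889
PV of perpetuity: 288888.88889 / (1+0.117)^4 = 185574.43461
Total PV = 153749.02515 + 185574.43461 = 339323.45976

€339323.46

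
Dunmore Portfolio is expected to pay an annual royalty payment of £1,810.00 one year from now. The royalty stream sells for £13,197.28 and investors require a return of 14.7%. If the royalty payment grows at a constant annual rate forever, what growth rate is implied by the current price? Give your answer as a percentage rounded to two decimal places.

0.99%

P = D₁/(r−g) ⇒ g = r − D₁/P = 0.147 − £1,810.00/£13,197.28 = 0.009851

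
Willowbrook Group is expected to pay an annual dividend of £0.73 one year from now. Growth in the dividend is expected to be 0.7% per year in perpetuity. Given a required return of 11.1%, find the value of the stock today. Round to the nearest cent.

£7.02

Growing perpetuity: P = D₁ / (r − g) = £0.7300 / (0.111 − 0.007) = £7.02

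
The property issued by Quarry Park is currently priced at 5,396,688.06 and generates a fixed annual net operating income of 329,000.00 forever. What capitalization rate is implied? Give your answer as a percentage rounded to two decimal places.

P = C/r ⇒ r = C/P = 329,000.00/5,396,688.06 = 0.060963

6.10%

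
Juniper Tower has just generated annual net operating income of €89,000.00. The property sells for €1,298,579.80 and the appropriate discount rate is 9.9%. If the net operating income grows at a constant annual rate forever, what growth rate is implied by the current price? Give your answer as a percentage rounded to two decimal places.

P = D₀(1+g)/(r−g) ⇒ P(r−g) = D₀(1+g) ⇒ g(P+D₀) = P·r − D₀
g = (P·r − D₀)/(P + D₀) = (€1,298,579.80×0.099 − €89,000.00) / (€1,298,579.80 + €89,000.00) = 0.028510

2.85%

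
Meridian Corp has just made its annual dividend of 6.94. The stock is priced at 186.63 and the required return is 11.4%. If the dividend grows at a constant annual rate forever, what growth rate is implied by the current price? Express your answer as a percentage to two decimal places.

7.41%

P = D₀(1+g)/(r−g) ⇒ P(r−g) = D₀(1+g) ⇒ g(P+D₀) = P·r − D₀
g = (P·r − D₀)/(P + D₀) = (186.63×0.114 − 6.94) / (186.63 + 6.94) = 0.074060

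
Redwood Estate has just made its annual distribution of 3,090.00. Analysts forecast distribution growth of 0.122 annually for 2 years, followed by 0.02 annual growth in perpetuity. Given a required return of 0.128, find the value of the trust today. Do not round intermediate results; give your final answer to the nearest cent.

D_1 = 3466.98000
D_2 = 3889.95156
Terminal value at year 2: TV = D_2×(1+g_2)/(r−g_2) = 3967.75059/0.108 = 36738.43140
P_0 = D_1/(1+r)^1 + D_2/(1+r)^2 + TV/(1+r)^2
    = 3073.56383 + 3057.21509 + 28873.69803 = 35004.47695

35004.48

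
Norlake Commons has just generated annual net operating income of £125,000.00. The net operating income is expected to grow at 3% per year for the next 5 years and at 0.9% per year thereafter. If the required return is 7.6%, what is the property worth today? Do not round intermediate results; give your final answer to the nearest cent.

£2062309.66

D_1 = 128750.00000
D_2 = 132612.50000
D_3 = 136590.87500
D_4 = 140688.60125
D_5 = 144909.25929
Terminal value at year 5: TV = D_5×(1+g_2)/(r−g_2) = 146213.44262/0.067 = 2182290.18837
P_0 = D_1/(1+r)^1 + D_2/(1+r)^2 + D_3/(1+r)^3 + D_4/(1+r)^4 + D_5/(1+r)^5 + TV/(1+r)^5
    = 119656.13383 + 114540.72290 + 109644.00055 + 104956.61763 + 100469.62468 + 1513042.55673 = 2062309.65631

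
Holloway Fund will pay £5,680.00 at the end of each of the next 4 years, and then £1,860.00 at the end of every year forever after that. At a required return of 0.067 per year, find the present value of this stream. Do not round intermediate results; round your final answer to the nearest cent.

£40788.46

PV of 4-year annuity: £5,680.00 × [1 − (1+0.067)^−4] / 0.067 = 19370.38066
Perpetuity value at year 4: £1,860.00 / 0.067 = 27761.19403
PV of perpetuity: 27761.19403 / (1+0.067)^4 = 21418.07642
Total PV = 19370.38066 + 21418.07642 = 40788.45708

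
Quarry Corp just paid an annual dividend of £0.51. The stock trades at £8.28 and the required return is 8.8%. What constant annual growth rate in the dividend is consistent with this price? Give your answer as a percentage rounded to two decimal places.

P = D₀(1+g)/(r−g) ⇒ P(r−g) = D₀(1+g) ⇒ g(P+D₀) = P·r − D₀
g = (P·r − D₀)/(P + D₀) = (£8.28×0.088 − £0.51) / (£8.28 + £0.51) = 0.024874

2.49%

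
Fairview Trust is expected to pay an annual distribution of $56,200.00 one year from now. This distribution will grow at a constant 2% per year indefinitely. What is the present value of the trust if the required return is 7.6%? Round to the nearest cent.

$1003571.43

Growing perpetuity: P = D₁ / (r − g) = $56,200.0000 / (0.076 − 0.02) = $1,003,571.43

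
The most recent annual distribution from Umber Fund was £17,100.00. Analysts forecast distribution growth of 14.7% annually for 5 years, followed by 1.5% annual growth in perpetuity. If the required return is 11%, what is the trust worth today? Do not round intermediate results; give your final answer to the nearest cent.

£309688.43

D_1 = 19613.70000
D_2 = 22496.91390
D_3 = 25803.96024
D_4 = 29597.14240
D_5 = 33947.92233
Terminal value at year 5: TV = D_5×(1+g_2)/(r−g_2) = 34457.14117/0.095 = 362706.74912
P_0 = D_1/(1+r)^1 + D_2/(1+r)^2 + D_3/(1+r)^3 + D_4/(1+r)^4 + D_5/(1+r)^5 + TV/(1+r)^5
    = 17670.00000 + 18259.00000 + 18867.63333 + 19496.55444 + 20146.43959 + 215248.80196 = 309688.42933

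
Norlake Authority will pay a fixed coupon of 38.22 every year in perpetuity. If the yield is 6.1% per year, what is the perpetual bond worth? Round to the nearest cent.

Level perpetuity: PV = C / r = 38.22 / 0.061 = 626.56

626.56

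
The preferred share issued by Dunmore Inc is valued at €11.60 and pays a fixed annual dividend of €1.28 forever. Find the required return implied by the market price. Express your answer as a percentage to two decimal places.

11.03%

P = C/r ⇒ r = C/P = €1.28/€11.60 = 0.110345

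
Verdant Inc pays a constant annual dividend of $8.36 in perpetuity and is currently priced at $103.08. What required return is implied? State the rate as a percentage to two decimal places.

8.11%

P = C/r ⇒ r = C/P = $8.36/$103.08 = 0.081102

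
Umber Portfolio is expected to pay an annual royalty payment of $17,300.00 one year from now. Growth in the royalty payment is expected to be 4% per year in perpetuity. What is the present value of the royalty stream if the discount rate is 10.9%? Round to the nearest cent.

Growing perpetuity: P = D₁ / (r − g) = $17,300.0000 / (0.109 − 0.04) = $250,724.64

$250724.64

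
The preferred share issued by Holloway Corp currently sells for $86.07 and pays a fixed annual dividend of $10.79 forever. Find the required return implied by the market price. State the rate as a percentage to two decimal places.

P = C/r ⇒ r = C/P = $10.79/$86.07 = 0.125363

12.54%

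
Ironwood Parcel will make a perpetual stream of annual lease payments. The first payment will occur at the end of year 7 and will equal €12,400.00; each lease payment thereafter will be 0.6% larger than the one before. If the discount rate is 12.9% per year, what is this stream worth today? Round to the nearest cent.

Value at end of year 6: C₁ / (r − g) = €12,400.00 / (0.129 − 0.006) = €100,813.0081
Discount to today: PV = €100,813.0081 / (1 + 0.129)^6 = €100,813.0081 / 2.070922 = €48,680.26

€48680.26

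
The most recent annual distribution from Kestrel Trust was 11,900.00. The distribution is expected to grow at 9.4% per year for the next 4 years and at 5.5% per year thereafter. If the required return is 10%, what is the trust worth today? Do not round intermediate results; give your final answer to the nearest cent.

D_1 = 13018.60000
D_2 = 14242.34840
D_3 = 15581.12915
D_4 = 17045.75529
Terminal value at year 4: TV = D_4×(1+g_2)/(r−g_2) = 17983.27183/0.045 = 399628.26290
P_0 = D_1/(1+r)^1 + D_2/(1+r)^2 + D_3/(1+r)^3 + D_4/(1+r)^4 + TV/(1+r)^4
    = 11835.09091 + 11770.53587 + 11706.33294 + 11642.48022 + 272951.48071 = 319905.92065

319905.92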